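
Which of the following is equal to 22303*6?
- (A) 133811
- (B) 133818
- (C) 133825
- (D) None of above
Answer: B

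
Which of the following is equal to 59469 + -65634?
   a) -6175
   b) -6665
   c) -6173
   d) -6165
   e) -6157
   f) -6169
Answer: d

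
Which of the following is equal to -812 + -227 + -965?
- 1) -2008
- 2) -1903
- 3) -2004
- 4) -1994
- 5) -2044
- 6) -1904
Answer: 3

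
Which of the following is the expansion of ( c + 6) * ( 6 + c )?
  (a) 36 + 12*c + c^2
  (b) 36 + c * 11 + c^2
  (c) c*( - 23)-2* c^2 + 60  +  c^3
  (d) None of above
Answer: a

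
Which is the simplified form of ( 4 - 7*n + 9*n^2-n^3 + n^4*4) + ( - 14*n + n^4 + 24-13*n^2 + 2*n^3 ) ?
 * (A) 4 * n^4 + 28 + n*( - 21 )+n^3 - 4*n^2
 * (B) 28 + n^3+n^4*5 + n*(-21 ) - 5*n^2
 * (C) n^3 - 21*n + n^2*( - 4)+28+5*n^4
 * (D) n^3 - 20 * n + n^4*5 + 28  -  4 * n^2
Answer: C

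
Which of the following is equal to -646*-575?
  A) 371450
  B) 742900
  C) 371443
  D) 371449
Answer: A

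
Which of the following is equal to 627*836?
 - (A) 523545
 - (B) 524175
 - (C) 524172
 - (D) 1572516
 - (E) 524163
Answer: C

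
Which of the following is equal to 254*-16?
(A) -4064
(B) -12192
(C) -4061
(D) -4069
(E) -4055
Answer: A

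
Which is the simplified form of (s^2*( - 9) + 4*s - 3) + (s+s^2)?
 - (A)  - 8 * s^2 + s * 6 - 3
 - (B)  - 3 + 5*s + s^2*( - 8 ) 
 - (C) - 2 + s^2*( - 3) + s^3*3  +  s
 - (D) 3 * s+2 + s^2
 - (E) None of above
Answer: B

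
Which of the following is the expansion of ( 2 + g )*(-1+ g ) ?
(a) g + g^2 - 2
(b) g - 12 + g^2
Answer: a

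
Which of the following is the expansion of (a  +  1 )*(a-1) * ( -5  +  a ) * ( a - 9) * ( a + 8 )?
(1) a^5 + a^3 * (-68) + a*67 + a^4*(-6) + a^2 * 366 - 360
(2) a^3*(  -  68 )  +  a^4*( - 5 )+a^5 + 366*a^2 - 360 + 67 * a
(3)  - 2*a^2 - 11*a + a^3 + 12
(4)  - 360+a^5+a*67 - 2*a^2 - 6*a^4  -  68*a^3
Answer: 1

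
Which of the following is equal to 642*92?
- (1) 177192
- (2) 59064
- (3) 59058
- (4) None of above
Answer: 2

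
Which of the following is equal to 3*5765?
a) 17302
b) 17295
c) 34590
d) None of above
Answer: b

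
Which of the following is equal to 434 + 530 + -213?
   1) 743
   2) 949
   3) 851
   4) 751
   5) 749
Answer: 4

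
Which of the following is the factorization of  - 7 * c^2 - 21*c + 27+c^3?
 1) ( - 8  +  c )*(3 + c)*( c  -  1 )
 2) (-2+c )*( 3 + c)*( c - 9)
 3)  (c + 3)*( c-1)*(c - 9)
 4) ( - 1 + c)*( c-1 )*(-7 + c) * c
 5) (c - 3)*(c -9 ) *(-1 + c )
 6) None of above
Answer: 3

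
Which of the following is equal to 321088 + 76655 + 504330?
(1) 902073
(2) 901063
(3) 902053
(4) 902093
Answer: 1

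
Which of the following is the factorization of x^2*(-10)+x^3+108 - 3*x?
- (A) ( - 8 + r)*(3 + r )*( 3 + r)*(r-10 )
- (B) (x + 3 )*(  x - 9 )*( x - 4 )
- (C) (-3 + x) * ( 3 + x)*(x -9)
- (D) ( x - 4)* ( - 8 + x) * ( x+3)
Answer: B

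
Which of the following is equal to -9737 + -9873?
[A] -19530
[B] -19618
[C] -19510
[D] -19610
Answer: D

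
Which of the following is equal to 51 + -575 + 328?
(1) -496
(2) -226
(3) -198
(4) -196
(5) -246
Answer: 4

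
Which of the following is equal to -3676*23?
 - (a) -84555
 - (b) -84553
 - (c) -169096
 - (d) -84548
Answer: d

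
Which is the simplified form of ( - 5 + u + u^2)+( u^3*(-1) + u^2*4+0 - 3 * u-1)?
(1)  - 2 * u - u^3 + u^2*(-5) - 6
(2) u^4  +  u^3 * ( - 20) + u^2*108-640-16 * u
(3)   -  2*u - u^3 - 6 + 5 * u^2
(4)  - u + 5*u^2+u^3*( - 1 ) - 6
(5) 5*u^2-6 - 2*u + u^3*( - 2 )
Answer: 3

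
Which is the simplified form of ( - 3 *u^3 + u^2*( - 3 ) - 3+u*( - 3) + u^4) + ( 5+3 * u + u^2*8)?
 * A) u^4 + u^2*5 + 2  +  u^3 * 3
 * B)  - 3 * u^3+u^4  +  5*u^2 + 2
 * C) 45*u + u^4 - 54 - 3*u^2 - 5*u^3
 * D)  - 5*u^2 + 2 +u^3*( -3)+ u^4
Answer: B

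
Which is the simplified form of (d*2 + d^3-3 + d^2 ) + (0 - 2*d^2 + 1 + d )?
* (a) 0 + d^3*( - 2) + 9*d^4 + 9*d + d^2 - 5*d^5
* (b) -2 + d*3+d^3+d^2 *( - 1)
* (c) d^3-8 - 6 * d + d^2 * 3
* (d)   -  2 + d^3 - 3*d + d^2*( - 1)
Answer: b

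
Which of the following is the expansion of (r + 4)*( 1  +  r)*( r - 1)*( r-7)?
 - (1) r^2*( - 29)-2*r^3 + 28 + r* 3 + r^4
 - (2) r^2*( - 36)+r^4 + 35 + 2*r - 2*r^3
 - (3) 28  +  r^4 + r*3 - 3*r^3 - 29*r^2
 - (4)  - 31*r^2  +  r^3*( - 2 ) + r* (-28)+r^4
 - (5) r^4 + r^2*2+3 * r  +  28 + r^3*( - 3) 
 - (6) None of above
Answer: 3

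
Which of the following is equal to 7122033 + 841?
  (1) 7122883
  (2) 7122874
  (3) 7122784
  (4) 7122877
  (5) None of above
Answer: 2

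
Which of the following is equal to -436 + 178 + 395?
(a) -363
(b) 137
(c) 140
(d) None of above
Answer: b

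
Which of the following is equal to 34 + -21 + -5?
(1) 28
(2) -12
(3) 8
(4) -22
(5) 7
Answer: 3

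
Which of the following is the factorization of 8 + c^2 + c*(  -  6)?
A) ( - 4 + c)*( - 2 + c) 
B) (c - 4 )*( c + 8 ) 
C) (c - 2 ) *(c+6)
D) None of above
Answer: A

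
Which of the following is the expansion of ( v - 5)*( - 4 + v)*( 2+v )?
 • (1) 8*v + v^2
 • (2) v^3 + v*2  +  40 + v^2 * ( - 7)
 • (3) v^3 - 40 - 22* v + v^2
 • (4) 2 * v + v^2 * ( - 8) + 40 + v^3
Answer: 2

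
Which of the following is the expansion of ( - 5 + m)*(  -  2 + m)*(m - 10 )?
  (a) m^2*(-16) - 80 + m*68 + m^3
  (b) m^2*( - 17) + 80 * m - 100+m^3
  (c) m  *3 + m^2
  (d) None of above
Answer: b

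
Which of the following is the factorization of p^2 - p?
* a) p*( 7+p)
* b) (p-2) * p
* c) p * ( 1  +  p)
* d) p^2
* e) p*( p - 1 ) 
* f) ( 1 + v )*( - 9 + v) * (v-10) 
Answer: e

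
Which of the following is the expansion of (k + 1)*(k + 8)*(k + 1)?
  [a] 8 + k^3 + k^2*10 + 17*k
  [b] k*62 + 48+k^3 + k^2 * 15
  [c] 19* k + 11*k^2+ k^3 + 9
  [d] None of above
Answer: a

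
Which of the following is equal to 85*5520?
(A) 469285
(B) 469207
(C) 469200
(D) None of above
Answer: C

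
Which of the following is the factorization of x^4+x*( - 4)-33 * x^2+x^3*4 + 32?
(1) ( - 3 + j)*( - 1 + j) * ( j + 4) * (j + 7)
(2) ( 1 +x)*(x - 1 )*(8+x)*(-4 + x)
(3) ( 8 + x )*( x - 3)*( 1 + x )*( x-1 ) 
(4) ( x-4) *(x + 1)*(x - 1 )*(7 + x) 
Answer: 2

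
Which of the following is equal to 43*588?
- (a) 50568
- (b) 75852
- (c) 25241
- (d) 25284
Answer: d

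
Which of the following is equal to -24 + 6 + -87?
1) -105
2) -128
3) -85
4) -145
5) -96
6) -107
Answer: 1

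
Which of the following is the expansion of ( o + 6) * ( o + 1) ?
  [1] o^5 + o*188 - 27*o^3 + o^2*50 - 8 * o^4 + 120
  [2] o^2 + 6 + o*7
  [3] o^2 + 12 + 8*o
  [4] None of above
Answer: 2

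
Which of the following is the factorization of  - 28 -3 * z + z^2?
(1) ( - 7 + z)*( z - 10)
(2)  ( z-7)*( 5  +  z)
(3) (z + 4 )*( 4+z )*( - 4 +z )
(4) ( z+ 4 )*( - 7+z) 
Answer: 4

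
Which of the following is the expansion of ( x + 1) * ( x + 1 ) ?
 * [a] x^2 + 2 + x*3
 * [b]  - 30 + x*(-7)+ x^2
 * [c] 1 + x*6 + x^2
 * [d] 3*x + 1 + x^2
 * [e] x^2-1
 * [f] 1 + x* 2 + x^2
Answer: f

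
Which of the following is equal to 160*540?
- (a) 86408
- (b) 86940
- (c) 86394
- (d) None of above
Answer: d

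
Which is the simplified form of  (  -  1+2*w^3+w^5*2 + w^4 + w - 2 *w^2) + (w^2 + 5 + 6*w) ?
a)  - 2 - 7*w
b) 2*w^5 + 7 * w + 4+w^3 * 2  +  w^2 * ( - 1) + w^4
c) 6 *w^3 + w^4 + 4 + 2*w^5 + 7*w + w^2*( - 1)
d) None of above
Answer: b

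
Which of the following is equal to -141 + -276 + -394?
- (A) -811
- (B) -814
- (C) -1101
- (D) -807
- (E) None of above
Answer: A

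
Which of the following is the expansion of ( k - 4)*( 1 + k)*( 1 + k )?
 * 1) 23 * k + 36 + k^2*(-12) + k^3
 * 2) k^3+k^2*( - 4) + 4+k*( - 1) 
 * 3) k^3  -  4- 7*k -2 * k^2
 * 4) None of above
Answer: 3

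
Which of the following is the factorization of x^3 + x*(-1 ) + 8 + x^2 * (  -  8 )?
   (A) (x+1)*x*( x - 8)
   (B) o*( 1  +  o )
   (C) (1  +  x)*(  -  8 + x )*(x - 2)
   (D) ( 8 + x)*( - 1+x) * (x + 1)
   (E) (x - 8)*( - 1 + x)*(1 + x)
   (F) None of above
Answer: E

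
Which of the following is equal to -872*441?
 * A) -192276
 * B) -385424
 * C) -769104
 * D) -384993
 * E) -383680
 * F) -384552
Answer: F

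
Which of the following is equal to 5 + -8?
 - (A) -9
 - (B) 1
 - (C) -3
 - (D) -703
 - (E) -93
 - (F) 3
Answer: C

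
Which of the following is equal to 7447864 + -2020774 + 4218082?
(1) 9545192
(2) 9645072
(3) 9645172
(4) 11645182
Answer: 3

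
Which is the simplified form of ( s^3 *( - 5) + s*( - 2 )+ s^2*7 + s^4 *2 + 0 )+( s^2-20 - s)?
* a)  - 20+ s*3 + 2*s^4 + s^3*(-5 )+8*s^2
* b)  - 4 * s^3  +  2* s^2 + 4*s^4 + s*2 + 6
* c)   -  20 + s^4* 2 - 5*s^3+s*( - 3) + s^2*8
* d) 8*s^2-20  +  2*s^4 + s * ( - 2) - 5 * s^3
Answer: c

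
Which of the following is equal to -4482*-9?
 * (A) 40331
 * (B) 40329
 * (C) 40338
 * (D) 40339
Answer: C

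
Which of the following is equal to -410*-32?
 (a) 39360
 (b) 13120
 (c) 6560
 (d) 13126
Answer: b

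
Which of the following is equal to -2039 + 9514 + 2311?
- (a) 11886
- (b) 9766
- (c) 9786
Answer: c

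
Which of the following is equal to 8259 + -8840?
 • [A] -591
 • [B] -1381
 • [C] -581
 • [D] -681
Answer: C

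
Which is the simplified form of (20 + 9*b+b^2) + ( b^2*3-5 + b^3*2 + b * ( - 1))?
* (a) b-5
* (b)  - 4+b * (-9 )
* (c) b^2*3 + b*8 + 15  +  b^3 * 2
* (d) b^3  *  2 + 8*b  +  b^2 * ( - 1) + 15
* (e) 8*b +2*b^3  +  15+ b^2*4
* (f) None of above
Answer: e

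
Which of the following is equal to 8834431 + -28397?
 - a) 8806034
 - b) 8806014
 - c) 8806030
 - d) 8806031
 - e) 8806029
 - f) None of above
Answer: a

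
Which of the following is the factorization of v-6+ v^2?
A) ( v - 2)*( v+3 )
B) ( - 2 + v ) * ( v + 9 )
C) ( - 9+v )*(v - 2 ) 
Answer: A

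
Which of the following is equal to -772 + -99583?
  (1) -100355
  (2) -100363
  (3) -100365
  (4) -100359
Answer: 1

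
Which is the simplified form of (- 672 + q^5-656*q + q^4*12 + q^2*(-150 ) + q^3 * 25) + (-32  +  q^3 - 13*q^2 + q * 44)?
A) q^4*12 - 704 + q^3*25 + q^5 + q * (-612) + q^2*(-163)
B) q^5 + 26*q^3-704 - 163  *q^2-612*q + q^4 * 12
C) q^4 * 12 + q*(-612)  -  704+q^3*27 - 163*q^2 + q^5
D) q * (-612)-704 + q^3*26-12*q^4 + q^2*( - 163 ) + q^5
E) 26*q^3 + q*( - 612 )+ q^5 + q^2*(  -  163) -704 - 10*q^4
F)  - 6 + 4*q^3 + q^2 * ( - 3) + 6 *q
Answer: B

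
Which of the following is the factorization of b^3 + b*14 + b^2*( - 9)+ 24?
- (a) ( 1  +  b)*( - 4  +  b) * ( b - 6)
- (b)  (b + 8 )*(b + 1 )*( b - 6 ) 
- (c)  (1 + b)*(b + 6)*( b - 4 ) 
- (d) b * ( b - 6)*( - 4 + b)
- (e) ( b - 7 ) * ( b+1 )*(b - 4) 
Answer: a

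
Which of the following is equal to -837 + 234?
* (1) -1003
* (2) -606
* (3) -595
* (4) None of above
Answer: 4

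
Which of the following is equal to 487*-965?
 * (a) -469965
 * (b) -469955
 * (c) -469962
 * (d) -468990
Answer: b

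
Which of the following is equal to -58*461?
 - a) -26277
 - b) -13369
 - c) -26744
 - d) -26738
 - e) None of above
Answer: d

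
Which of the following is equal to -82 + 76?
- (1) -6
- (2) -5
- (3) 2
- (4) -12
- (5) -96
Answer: 1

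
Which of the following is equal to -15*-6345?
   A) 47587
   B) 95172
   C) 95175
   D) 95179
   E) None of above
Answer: C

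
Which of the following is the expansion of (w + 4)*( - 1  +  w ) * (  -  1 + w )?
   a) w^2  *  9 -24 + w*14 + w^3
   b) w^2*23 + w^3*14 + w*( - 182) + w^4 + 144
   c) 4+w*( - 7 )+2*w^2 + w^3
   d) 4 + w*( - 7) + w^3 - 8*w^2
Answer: c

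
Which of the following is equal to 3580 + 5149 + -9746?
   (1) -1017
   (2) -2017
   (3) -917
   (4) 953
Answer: 1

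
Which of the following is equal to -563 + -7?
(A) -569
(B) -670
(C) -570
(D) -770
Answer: C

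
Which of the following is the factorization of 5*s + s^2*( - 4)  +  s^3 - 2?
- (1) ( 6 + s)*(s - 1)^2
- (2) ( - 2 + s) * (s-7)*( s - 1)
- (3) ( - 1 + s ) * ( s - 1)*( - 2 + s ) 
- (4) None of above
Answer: 3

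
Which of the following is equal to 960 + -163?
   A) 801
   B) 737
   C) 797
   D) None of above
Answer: C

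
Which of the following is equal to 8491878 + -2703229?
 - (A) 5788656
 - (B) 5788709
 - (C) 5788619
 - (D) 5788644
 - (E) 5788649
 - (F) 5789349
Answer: E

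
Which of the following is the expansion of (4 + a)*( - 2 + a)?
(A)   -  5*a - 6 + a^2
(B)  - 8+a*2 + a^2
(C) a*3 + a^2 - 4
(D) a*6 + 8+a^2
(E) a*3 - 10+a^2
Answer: B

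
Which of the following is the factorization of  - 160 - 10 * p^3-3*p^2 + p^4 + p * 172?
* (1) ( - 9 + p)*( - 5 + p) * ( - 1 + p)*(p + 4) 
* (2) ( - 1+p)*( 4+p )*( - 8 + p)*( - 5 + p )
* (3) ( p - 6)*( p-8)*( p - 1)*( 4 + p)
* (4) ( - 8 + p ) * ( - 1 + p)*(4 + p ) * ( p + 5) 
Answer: 2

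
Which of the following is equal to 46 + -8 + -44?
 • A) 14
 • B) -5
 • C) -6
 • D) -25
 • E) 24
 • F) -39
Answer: C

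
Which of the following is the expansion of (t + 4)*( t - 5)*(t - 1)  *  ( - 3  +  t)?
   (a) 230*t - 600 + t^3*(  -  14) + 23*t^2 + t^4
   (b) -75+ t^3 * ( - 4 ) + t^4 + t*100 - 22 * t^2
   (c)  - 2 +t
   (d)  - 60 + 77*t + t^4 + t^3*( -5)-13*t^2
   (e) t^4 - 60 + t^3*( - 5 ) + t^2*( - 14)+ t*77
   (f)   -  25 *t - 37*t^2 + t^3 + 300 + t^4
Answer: d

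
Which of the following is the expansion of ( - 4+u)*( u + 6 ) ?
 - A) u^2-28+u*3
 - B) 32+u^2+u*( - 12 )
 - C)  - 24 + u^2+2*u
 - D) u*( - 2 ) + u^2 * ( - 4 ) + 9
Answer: C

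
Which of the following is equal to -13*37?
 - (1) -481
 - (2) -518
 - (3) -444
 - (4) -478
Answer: 1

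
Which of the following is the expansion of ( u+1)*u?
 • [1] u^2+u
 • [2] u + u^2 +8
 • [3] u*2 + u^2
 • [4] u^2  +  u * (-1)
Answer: 1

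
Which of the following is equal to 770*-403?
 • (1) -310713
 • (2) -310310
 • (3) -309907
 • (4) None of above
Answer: 2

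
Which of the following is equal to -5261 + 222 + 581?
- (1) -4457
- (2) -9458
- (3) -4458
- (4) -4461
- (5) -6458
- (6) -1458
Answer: 3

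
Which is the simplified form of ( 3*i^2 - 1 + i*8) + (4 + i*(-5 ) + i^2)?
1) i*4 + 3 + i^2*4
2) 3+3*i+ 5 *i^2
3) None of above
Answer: 3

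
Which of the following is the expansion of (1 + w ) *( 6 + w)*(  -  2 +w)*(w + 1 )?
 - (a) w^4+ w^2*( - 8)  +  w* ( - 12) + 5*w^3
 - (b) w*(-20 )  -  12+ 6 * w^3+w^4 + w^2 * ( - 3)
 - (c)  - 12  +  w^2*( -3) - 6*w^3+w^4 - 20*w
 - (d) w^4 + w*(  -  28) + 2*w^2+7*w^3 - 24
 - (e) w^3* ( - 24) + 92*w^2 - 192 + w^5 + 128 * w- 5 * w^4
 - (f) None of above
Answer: b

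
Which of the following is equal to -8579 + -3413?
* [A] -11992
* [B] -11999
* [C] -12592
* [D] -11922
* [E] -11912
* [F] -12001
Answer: A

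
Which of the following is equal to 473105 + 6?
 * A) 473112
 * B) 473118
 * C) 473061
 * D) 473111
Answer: D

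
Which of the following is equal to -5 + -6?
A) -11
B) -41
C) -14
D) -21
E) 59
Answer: A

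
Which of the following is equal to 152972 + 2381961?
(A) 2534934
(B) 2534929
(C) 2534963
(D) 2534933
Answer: D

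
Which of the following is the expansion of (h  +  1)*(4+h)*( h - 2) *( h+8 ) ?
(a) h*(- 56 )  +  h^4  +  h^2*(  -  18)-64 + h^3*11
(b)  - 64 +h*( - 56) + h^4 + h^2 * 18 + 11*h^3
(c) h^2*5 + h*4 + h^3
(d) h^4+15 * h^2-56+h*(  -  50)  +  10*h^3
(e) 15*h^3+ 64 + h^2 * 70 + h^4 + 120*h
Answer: b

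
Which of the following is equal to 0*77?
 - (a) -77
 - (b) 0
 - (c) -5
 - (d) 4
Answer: b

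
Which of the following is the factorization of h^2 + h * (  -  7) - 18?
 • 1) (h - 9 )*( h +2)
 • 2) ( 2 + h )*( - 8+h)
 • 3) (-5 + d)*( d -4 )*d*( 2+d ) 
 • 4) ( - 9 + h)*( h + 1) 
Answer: 1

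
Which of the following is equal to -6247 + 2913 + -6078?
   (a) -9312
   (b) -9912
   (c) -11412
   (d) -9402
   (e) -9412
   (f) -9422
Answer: e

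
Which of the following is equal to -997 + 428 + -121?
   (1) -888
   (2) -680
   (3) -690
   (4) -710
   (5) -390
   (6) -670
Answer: 3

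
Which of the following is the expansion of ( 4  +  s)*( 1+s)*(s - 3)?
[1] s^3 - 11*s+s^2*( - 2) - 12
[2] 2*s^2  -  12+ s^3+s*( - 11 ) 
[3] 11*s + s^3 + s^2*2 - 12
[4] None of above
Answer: 2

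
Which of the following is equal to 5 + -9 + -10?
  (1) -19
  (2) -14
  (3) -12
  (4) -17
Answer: 2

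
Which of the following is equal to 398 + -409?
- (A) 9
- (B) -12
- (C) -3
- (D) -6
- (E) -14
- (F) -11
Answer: F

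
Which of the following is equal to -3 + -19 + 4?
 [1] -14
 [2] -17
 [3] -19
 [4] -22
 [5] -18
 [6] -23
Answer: 5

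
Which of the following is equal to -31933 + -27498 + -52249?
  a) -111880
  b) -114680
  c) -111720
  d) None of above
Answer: d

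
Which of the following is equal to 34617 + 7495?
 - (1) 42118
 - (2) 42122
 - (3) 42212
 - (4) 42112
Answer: 4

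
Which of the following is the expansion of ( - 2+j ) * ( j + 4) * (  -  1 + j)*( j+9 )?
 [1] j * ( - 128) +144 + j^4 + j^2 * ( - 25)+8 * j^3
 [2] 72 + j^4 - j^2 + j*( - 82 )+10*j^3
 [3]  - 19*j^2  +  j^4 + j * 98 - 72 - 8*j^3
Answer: 2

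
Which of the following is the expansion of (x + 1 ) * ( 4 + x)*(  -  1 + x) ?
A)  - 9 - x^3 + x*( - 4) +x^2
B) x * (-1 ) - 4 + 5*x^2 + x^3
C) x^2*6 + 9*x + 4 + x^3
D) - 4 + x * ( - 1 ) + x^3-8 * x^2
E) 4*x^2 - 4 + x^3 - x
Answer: E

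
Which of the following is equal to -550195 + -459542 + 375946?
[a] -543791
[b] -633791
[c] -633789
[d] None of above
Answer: b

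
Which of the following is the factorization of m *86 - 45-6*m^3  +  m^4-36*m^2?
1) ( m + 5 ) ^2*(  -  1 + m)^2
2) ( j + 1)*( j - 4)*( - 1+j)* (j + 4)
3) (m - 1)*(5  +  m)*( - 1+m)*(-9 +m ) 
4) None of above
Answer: 3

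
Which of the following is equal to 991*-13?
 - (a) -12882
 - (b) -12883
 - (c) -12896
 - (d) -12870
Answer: b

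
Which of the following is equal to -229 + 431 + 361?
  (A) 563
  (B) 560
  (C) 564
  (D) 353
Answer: A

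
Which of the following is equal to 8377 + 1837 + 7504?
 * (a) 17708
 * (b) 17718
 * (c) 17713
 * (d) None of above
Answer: b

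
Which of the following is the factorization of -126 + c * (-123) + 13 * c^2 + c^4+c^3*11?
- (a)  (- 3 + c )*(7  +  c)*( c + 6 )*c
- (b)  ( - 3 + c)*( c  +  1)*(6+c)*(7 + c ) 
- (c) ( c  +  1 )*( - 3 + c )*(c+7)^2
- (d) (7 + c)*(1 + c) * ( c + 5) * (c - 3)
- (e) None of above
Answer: b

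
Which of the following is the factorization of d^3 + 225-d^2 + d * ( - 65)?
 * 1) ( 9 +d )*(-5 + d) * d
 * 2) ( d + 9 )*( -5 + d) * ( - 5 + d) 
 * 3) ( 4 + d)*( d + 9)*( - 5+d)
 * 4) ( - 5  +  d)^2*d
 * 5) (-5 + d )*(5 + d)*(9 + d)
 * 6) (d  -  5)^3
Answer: 2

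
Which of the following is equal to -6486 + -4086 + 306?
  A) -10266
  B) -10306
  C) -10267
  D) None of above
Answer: A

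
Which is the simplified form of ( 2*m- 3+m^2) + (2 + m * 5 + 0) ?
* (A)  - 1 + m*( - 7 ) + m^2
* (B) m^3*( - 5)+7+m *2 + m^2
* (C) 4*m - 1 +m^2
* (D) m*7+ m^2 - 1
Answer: D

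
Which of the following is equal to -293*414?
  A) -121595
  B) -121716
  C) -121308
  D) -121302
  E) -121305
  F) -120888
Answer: D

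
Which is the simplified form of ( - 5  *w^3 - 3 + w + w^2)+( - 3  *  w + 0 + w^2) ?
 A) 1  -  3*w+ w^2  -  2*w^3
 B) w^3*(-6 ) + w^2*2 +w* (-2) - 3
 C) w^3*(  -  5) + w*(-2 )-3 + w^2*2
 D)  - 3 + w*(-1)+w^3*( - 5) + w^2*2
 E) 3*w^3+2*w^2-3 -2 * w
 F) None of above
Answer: C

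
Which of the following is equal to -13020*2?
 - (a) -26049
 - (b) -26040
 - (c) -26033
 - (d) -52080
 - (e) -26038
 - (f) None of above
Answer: b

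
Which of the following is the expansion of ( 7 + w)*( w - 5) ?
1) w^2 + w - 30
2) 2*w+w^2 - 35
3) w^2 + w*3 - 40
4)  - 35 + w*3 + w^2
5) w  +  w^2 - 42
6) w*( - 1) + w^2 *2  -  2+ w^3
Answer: 2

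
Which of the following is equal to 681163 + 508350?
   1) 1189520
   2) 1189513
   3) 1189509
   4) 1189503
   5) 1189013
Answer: 2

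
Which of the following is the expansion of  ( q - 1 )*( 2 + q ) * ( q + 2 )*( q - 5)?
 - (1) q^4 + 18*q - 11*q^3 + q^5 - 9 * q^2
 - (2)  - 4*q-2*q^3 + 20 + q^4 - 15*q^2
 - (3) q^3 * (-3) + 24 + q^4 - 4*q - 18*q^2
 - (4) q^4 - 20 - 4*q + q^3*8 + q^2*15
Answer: 2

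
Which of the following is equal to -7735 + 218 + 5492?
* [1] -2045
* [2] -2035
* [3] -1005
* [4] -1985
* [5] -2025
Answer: 5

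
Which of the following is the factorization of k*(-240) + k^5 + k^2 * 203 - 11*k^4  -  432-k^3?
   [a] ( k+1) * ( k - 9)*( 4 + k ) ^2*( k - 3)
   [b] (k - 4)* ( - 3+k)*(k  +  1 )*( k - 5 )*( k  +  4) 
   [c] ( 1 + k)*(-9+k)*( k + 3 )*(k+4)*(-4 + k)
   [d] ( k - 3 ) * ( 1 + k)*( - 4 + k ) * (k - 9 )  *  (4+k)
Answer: d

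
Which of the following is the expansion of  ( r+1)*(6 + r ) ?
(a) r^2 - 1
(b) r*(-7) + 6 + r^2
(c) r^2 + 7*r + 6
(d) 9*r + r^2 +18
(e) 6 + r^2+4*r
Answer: c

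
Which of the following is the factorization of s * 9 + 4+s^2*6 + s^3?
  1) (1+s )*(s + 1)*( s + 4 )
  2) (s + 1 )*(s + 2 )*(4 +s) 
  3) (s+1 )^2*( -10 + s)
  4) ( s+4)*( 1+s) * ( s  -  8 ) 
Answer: 1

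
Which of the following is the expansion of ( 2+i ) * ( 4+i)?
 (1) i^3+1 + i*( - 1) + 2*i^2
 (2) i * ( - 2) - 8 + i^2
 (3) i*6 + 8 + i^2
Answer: 3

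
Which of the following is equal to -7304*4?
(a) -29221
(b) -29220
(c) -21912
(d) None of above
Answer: d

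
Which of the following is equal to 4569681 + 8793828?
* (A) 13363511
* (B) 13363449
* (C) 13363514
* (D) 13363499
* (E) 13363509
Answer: E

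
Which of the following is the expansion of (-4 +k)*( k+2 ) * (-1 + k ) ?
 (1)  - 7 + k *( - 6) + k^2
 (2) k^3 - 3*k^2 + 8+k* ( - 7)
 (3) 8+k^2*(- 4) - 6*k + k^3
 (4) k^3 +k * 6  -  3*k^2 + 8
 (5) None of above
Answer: 5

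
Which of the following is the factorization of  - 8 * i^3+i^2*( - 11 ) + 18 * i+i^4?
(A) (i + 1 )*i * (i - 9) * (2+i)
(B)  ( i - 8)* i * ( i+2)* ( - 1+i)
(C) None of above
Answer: C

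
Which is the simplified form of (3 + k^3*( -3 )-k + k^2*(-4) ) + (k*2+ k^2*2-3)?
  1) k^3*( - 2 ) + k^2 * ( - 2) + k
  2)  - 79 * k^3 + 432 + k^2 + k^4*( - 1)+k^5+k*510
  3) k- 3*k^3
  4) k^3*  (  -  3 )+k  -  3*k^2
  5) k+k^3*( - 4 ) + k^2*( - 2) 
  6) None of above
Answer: 6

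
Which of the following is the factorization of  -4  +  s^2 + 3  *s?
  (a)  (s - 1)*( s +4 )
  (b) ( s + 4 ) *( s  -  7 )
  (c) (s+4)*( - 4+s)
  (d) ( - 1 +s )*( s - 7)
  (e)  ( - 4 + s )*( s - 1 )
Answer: a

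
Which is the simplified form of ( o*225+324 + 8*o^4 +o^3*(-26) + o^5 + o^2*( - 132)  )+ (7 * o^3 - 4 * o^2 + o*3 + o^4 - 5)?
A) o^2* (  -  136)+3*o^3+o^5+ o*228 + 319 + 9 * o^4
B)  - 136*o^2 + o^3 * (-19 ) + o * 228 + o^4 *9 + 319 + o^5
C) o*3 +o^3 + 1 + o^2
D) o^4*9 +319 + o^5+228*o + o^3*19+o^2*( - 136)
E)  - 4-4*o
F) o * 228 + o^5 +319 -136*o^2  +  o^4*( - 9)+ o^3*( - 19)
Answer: B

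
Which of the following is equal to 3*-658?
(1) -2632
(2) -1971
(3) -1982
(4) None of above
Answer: 4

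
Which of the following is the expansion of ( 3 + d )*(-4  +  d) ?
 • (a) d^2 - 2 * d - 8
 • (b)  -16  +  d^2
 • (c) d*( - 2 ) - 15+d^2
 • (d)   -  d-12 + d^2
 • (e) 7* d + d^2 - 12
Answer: d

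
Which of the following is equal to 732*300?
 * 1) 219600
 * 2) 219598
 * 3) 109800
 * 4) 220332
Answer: 1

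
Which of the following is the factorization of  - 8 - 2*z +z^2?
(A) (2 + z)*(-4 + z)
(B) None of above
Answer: A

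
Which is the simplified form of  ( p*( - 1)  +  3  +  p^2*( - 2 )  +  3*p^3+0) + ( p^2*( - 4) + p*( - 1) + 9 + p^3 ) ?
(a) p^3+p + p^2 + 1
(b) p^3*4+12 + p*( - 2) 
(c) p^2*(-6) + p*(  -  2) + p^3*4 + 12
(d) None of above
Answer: c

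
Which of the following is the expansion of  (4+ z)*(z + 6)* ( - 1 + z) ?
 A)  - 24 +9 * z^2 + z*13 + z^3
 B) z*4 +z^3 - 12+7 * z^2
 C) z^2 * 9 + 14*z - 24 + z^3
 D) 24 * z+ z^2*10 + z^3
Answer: C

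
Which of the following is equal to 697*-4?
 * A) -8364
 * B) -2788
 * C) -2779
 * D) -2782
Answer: B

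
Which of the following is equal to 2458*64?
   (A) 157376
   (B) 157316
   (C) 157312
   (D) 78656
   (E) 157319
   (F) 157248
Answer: C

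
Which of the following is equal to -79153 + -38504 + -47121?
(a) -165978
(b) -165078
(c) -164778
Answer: c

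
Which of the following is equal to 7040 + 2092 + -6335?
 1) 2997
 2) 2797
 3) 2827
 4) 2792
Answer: 2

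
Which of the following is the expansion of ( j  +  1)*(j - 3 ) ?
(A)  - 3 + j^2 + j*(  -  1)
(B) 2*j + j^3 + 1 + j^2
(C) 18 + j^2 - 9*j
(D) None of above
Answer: D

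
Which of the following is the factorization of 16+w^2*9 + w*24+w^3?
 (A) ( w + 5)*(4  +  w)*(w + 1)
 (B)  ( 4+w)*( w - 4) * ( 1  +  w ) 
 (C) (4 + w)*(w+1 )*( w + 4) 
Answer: C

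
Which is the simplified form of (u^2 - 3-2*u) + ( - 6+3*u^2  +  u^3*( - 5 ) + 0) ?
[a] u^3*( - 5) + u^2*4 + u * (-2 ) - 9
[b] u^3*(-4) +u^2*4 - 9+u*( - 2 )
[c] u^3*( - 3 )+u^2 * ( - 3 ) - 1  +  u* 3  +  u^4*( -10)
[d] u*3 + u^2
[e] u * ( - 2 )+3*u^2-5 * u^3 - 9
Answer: a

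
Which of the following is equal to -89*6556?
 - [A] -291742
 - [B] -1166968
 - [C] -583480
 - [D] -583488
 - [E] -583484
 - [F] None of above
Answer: E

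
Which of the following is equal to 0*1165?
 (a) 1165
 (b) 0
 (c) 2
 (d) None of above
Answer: b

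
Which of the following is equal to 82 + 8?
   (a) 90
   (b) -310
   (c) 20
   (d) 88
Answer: a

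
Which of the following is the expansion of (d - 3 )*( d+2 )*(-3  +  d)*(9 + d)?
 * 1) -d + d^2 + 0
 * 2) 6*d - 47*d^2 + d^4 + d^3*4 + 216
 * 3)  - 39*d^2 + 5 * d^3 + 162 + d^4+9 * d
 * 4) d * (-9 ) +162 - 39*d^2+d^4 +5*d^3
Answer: 4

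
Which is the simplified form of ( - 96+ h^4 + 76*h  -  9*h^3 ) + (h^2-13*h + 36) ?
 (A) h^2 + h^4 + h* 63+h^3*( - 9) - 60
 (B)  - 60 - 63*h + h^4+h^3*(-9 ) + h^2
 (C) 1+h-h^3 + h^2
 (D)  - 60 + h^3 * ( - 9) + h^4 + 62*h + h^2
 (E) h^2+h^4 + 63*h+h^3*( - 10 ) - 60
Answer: A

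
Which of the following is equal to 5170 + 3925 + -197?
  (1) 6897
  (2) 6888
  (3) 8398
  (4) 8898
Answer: 4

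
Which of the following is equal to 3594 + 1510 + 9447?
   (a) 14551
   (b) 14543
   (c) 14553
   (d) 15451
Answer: a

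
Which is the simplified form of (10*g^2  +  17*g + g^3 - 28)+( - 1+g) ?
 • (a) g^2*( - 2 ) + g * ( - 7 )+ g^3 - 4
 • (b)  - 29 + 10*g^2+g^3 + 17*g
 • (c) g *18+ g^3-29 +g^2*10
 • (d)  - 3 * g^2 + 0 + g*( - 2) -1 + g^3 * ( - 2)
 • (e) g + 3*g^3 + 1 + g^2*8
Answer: c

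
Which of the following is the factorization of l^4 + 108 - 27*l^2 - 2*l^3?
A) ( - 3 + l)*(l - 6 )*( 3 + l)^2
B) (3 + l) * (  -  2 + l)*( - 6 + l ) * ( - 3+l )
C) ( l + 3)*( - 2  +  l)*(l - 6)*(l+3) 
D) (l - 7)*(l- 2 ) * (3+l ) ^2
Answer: C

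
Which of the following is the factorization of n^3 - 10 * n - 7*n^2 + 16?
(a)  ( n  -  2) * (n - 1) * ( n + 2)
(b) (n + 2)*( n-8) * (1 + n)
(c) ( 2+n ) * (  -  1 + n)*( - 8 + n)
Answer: c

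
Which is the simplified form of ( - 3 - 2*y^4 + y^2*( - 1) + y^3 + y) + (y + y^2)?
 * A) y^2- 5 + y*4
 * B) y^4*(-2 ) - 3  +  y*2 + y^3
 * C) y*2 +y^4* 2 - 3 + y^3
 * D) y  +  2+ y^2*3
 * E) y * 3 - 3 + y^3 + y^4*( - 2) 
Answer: B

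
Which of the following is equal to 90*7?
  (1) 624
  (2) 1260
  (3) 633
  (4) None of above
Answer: 4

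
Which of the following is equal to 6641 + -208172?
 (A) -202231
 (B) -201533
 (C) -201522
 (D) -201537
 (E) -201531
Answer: E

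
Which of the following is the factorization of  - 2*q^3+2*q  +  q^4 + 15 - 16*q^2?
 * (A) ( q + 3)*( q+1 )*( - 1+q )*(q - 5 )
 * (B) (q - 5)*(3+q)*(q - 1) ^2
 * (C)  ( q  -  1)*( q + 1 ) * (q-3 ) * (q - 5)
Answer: A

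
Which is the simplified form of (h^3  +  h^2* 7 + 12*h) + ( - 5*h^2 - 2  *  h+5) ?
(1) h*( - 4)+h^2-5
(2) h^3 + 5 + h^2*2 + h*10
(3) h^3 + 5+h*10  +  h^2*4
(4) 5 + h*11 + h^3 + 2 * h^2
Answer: 2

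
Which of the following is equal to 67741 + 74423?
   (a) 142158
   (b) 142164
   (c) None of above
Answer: b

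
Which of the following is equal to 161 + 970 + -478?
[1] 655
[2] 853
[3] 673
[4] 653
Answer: 4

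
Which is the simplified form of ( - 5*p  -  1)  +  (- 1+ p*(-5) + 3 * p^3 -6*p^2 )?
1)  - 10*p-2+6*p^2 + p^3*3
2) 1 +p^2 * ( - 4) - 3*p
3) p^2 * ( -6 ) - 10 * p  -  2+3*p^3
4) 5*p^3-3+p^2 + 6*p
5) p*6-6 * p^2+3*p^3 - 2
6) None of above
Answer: 3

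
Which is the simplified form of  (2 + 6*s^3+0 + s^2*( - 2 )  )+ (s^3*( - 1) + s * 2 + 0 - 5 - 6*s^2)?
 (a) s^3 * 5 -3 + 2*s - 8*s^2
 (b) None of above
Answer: a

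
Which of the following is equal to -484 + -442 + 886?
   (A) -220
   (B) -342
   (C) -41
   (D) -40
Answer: D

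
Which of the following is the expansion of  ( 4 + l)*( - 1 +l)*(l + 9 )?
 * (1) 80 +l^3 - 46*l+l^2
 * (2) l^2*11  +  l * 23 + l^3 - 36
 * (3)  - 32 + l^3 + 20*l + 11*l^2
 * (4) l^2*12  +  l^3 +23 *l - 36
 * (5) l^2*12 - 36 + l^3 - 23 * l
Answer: 4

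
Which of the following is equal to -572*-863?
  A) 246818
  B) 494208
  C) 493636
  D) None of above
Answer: C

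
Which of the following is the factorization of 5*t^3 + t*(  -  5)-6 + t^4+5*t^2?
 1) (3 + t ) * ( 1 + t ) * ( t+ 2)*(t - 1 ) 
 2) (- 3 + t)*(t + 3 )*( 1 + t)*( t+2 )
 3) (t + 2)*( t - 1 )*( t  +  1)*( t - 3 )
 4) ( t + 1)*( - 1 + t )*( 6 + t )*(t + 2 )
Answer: 1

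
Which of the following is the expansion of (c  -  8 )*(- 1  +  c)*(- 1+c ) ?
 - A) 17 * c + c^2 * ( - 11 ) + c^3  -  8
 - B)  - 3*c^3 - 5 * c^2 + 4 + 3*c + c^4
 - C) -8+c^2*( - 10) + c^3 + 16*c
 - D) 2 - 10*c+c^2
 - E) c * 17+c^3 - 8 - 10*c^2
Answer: E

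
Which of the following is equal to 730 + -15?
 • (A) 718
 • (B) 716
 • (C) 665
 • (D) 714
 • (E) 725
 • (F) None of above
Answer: F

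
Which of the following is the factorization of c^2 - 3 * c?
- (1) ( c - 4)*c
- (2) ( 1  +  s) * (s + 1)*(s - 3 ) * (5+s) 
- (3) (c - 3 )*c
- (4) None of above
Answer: 3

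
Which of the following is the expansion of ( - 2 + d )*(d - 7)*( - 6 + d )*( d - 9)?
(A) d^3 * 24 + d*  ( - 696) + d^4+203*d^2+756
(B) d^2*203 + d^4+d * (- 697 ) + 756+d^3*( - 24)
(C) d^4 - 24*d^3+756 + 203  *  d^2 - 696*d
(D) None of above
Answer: C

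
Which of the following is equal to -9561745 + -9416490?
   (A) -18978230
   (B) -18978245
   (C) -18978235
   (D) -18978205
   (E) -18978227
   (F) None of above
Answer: C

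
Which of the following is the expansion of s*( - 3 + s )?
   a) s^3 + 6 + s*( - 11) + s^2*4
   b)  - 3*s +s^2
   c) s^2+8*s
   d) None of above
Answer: b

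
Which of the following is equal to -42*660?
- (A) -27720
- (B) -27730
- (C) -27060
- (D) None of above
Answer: A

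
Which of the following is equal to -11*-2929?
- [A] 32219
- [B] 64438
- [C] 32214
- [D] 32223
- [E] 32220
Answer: A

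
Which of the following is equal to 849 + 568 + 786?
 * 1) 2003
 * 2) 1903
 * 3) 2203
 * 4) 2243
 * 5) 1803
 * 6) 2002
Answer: 3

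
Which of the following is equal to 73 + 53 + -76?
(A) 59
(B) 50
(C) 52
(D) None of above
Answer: B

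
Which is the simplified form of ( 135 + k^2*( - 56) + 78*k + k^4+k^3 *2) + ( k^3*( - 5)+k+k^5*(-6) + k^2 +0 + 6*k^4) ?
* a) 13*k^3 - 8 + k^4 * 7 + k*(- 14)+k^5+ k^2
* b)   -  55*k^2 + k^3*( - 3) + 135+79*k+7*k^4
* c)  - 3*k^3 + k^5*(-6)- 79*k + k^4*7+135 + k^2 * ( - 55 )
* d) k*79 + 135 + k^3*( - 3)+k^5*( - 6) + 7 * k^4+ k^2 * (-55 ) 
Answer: d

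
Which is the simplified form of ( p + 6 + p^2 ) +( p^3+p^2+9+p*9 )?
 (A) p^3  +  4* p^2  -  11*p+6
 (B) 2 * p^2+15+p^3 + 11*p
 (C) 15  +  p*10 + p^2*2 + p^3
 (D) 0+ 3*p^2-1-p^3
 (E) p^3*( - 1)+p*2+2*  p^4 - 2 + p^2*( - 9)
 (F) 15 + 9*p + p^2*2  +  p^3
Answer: C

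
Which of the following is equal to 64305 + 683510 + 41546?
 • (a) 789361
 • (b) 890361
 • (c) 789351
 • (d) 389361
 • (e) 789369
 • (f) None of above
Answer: a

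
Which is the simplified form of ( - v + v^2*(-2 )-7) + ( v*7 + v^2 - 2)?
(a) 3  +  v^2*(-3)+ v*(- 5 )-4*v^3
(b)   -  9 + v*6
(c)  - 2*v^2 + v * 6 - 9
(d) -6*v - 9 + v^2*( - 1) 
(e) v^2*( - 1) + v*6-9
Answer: e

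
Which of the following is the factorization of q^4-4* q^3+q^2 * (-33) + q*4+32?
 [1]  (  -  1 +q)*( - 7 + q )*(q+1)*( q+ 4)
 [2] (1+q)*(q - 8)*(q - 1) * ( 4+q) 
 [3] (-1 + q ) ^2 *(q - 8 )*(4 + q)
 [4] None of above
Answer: 2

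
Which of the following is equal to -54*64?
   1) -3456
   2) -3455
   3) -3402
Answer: 1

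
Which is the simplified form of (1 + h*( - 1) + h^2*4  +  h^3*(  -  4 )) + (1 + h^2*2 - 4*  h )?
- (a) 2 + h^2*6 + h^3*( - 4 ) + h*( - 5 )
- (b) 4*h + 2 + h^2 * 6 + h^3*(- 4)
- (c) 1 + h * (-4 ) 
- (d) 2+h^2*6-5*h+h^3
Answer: a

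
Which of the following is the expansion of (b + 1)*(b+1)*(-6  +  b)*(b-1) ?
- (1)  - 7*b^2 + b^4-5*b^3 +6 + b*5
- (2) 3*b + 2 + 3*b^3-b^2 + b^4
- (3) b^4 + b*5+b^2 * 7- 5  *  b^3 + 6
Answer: 1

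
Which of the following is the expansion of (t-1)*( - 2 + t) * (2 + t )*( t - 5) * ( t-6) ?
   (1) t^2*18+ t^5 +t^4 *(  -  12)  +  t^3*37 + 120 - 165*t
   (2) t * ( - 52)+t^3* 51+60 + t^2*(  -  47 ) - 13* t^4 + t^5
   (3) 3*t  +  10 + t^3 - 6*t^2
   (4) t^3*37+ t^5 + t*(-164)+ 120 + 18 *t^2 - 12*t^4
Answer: 4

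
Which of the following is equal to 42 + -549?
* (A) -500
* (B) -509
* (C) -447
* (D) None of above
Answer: D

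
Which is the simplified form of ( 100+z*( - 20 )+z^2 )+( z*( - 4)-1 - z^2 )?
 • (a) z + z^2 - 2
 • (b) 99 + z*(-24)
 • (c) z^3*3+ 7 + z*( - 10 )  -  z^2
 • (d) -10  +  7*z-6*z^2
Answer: b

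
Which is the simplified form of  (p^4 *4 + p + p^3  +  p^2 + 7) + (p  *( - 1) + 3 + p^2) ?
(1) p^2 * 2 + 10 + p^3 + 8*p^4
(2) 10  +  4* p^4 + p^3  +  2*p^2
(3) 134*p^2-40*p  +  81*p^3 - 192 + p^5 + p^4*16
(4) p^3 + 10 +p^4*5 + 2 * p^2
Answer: 2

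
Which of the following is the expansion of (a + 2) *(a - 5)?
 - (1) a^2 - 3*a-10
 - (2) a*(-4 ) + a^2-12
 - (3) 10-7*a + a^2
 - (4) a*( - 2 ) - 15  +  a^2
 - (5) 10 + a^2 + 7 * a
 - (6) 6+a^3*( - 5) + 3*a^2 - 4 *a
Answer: 1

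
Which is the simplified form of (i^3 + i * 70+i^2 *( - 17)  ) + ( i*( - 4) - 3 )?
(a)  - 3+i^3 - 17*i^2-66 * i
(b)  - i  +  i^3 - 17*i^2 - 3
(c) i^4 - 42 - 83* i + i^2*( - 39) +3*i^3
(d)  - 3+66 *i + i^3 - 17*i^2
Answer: d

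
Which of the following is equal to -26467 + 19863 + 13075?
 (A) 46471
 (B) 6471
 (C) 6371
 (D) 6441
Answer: B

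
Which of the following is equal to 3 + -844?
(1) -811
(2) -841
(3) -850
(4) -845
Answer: 2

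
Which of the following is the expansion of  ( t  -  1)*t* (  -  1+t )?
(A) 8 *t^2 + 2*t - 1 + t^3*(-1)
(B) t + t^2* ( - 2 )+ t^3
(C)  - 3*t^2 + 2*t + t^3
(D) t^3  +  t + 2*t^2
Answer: B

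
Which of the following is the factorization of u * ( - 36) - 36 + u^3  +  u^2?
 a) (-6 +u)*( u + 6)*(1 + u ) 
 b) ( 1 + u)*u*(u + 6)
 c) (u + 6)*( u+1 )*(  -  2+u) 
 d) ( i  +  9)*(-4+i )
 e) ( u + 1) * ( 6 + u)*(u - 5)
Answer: a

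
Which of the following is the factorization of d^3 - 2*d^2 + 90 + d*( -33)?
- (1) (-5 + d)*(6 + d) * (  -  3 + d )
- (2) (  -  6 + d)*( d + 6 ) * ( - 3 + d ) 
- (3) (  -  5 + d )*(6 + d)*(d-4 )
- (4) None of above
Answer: 1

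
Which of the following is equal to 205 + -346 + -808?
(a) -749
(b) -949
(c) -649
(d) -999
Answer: b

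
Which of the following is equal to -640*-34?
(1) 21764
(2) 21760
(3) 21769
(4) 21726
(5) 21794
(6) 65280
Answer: 2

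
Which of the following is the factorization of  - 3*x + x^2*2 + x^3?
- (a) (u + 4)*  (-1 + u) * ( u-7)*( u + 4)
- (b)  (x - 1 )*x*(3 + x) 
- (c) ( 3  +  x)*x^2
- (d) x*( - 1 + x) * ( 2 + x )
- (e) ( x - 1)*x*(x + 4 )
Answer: b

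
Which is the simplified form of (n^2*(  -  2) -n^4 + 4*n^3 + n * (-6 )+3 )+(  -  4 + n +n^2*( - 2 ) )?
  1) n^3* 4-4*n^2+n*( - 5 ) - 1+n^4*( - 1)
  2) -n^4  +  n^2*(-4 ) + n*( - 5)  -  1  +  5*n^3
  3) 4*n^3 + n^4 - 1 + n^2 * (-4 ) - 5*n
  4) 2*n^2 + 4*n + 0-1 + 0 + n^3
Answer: 1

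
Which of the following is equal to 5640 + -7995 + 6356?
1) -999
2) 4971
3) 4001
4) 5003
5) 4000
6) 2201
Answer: 3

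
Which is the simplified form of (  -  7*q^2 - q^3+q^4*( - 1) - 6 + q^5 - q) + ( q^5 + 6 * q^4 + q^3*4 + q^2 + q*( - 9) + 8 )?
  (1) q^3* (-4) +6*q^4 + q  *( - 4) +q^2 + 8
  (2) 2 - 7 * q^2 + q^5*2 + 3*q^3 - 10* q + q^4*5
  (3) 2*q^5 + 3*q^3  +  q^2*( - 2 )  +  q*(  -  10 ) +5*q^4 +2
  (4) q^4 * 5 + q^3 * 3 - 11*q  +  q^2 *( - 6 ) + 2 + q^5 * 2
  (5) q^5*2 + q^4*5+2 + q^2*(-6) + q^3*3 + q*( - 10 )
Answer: 5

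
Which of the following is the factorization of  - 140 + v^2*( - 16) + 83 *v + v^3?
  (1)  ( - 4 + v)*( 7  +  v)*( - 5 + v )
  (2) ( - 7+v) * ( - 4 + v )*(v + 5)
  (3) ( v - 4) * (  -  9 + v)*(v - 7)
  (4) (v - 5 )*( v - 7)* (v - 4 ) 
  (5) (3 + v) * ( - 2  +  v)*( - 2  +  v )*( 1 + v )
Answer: 4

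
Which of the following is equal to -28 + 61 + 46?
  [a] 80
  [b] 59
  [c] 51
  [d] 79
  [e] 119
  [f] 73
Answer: d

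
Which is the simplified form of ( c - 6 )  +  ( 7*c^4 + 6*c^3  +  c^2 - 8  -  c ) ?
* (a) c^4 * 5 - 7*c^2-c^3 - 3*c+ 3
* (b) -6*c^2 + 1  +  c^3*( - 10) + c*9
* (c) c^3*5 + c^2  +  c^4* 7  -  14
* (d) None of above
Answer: d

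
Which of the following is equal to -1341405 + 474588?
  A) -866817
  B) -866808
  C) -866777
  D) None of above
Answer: A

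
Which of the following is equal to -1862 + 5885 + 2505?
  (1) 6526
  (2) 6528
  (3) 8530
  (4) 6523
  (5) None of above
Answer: 2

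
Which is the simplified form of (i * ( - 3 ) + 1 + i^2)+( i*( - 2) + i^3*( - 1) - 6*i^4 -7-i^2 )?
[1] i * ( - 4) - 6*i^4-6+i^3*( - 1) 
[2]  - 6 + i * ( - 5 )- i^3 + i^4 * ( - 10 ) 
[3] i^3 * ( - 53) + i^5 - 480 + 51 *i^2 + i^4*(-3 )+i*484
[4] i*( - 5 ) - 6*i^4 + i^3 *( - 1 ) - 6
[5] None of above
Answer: 4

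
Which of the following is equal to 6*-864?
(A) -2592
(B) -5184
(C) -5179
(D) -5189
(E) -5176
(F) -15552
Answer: B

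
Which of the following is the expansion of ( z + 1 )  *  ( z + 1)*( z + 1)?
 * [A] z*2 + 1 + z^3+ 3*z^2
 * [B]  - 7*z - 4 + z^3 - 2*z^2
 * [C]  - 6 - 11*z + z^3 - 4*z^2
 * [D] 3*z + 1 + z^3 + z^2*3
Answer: D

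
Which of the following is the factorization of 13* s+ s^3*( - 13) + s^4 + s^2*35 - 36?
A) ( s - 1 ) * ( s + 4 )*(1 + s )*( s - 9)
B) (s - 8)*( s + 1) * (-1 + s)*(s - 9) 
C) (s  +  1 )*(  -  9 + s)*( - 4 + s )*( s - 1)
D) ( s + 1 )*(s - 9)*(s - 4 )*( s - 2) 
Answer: C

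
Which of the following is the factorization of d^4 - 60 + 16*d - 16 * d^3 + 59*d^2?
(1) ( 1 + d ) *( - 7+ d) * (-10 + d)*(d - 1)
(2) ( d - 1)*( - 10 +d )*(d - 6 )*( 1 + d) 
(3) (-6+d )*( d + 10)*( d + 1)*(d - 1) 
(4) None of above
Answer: 2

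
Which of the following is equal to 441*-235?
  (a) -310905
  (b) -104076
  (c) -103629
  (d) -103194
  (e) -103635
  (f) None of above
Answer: e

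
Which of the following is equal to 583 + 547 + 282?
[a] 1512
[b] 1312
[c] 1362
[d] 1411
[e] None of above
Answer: e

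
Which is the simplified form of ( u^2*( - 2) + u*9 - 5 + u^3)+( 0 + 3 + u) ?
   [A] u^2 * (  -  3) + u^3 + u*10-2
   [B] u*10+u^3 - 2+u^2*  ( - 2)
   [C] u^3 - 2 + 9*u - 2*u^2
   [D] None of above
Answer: B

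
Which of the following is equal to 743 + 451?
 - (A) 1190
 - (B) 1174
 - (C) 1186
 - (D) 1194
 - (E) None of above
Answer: D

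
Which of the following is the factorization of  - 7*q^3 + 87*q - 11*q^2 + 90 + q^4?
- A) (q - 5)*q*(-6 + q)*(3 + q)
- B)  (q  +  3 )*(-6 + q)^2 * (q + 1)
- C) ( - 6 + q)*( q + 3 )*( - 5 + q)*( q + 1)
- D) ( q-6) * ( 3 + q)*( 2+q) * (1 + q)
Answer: C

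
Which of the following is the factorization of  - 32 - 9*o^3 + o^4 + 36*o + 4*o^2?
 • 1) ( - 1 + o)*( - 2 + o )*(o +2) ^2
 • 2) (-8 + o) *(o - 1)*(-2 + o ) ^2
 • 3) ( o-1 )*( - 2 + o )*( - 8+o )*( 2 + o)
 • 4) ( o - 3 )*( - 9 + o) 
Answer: 3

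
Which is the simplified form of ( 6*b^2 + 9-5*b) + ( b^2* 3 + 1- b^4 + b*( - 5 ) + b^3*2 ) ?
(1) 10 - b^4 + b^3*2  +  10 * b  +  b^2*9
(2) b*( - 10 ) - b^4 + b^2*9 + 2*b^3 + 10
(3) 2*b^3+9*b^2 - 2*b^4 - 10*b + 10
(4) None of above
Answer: 2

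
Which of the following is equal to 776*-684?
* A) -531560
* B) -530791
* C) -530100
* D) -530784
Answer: D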